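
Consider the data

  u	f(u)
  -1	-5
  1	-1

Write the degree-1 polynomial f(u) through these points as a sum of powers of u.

L_0(u) = (u - 1) / [-2] = -(1/2)u + 1/2
L_1(u) = (u + 1) / [2] = (1/2)u + 1/2
f(u) = (-5)·L_0 + (-1)·L_1
  (-5)·L_0(u) = (5/2)u - 5/2
  (-1)·L_1(u) = -(1/2)u - 1/2
Adding term by term: 2u - 3

f(u) = 2u - 3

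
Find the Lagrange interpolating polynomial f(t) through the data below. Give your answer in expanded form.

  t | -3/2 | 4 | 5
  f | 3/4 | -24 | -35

f(t) = -t^2 - 2t

L_0(t) = (t - 4)(t - 5) / [143/4] = (4/143)t^2 - (36/143)t + 80/143
L_1(t) = (t + 3/2)(t - 5) / [-11/2] = -(2/11)t^2 + (7/11)t + 15/11
L_2(t) = (t + 3/2)(t - 4) / [13/2] = (2/13)t^2 - (5/13)t - 12/13
f(t) = (3/4)·L_0 + (-24)·L_1 + (-35)·L_2
  (3/4)·L_0(t) = (3/143)t^2 - (27/143)t + 60/143
  (-24)·L_1(t) = (48/11)t^2 - (168/11)t - 360/11
  (-35)·L_2(t) = -(70/13)t^2 + (175/13)t + 420/13
Adding term by term: -t^2 - 2t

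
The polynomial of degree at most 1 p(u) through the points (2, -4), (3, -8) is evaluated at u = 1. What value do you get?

0

L_0(1) = (-2)/[(-1)] = 2
L_1(1) = (-1)/[(1)] = -1
Sum: (-4)·(2) + (-8)·(-1) = 0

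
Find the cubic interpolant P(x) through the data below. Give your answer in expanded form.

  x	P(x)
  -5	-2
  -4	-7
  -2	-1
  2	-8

Build the Lagrange basis polynomials:
L_0(x) = (x + 4)(x + 2)(x - 2) / [-21] = -(1/21)x^3 - (4/21)x^2 + (4/21)x + 16/21
L_1(x) = (x + 5)(x + 2)(x - 2) / [12] = (1/12)x^3 + (5/12)x^2 - (1/3)x - 5/3
L_2(x) = (x + 5)(x + 4)(x - 2) / [-24] = -(1/24)x^3 - (7/24)x^2 - (1/12)x + 5/3
L_3(x) = (x + 5)(x + 4)(x + 2) / [168] = (1/168)x^3 + (11/168)x^2 + (19/84)x + 5/21
P(x) = (-2)·L_0 + (-7)·L_1 + (-1)·L_2 + (-8)·L_3
  (-2)·L_0(x) = (2/21)x^3 + (8/21)x^2 - (8/21)x - 32/21
  (-7)·L_1(x) = -(7/12)x^3 - (35/12)x^2 + (7/3)x + 35/3
  (-1)·L_2(x) = (1/24)x^3 + (7/24)x^2 + (1/12)x - 5/3
  (-8)·L_3(x) = -(1/21)x^3 - (11/21)x^2 - (38/21)x - 40/21
Adding term by term: -(83/168)x^3 - (155/56)x^2 + (19/84)x + 46/7

P(x) = -(83/168)x^3 - (155/56)x^2 + (19/84)x + 46/7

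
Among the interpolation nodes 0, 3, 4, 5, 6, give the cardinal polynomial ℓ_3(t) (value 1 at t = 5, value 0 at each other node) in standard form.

ℓ_3(t) = t(t - 3)(t - 4)(t - 6) / [(5)·(2)·(1)·(-1)]
       = (t^4 - 13t^3 + 54t^2 - 72t) / (-10)

ℓ_3(t) = -(1/10)t^4 + (13/10)t^3 - (27/5)t^2 + (36/5)t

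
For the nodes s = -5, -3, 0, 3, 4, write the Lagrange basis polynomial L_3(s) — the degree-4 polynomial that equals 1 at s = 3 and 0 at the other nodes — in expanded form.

L_3(s) = -(1/144)s^4 - (1/36)s^3 + (17/144)s^2 + (5/12)s

L_3(s) = (s + 5)(s + 3)s(s - 4) / [(8)·(6)·(3)·(-1)]
       = (s^4 + 4s^3 - 17s^2 - 60s) / (-144)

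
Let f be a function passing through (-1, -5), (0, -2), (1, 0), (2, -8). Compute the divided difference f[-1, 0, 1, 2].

-3/2

f[-1,0] = (-2 - (-5)) / (0 - (-1)) = 3
f[0,1] = (0 - (-2)) / (1 - 0) = 2
f[1,2] = (-8 - 0) / (2 - 1) = -8
f[-1,0,1] = (2 - 3) / (1 - (-1)) = -1/2
f[0,1,2] = (-8 - 2) / (2 - 0) = -5
f[-1,0,1,2] = (-5 - (-1/2)) / (2 - (-1)) = -3/2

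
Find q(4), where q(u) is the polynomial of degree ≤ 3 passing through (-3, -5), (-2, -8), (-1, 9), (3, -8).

Evaluate each Lagrange basis at u = 4:
L_0(4) = (6)·(5)·(1)/[(-1)·(-2)·(-6)] = -5/2
L_1(4) = (7)·(5)·(1)/[(1)·(-1)·(-5)] = 7
L_2(4) = (7)·(6)·(1)/[(2)·(1)·(-4)] = -21/4
L_3(4) = (7)·(6)·(5)/[(6)·(5)·(4)] = 7/4
Sum: (-5)·(-5/2) + (-8)·(7) + 9·(-21/4) + (-8)·(7/4) = -419/4

-419/4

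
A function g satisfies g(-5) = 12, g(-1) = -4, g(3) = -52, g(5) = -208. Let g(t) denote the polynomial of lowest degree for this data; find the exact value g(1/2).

19/8

L_0(1/2) = (3/2)·(-5/2)·(-9/2)/[(-4)·(-8)·(-10)] = -27/512
L_1(1/2) = (11/2)·(-5/2)·(-9/2)/[(4)·(-4)·(-6)] = 165/256
L_2(1/2) = (11/2)·(3/2)·(-9/2)/[(8)·(4)·(-2)] = 297/512
L_3(1/2) = (11/2)·(3/2)·(-5/2)/[(10)·(6)·(2)] = -11/64
Sum: 12·(-27/512) + (-4)·(165/256) + (-52)·(297/512) + (-208)·(-11/64) = 19/8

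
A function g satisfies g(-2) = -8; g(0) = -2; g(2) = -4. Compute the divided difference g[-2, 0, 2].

-1

g[-2,0] = (-2 - (-8)) / (0 - (-2)) = 3
g[0,2] = (-4 - (-2)) / (2 - 0) = -1
g[-2,0,2] = (-1 - 3) / (2 - (-2)) = -1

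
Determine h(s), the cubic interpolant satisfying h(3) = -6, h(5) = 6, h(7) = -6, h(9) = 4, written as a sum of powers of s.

Build the Lagrange basis polynomials:
L_0(s) = (s - 5)(s - 7)(s - 9) / [-48] = -(1/48)s^3 + (7/16)s^2 - (143/48)s + 105/16
L_1(s) = (s - 3)(s - 7)(s - 9) / [16] = (1/16)s^3 - (19/16)s^2 + (111/16)s - 189/16
L_2(s) = (s - 3)(s - 5)(s - 9) / [-16] = -(1/16)s^3 + (17/16)s^2 - (87/16)s + 135/16
L_3(s) = (s - 3)(s - 5)(s - 7) / [48] = (1/48)s^3 - (5/16)s^2 + (71/48)s - 35/16
h(s) = (-6)·L_0 + 6·L_1 + (-6)·L_2 + 4·L_3
  (-6)·L_0(s) = (1/8)s^3 - (21/8)s^2 + (143/8)s - 315/8
  6·L_1(s) = (3/8)s^3 - (57/8)s^2 + (333/8)s - 567/8
  (-6)·L_2(s) = (3/8)s^3 - (51/8)s^2 + (261/8)s - 405/8
  4·L_3(s) = (1/12)s^3 - (5/4)s^2 + (71/12)s - 35/4
Adding term by term: (23/24)s^3 - (139/8)s^2 + (2353/24)s - 1357/8

h(s) = (23/24)s^3 - (139/8)s^2 + (2353/24)s - 1357/8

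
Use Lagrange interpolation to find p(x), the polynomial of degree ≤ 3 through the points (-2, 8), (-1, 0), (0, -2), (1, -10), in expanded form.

p(x) = -2x^3 - 3x^2 - 3x - 2

Build the Lagrange basis polynomials:
L_0(x) = (x + 1)x(x - 1) / [-6] = -(1/6)x^3 + (1/6)x
L_1(x) = (x + 2)x(x - 1) / [2] = (1/2)x^3 + (1/2)x^2 - x
L_2(x) = (x + 2)(x + 1)(x - 1) / [-2] = -(1/2)x^3 - x^2 + (1/2)x + 1
L_3(x) = (x + 2)(x + 1)x / [6] = (1/6)x^3 + (1/2)x^2 + (1/3)x
p(x) = 8·L_0 + 0·L_1 + (-2)·L_2 + (-10)·L_3
  8·L_0(x) = -(4/3)x^3 + (4/3)x
  0·L_1(x) = 0
  (-2)·L_2(x) = x^3 + 2x^2 - x - 2
  (-10)·L_3(x) = -(5/3)x^3 - 5x^2 - (10/3)x
Adding term by term: -2x^3 - 3x^2 - 3x - 2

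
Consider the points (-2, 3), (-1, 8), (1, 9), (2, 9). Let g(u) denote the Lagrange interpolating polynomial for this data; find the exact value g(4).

18

Evaluate each Lagrange basis at u = 4:
L_0(4) = (5)·(3)·(2)/[(-1)·(-3)·(-4)] = -5/2
L_1(4) = (6)·(3)·(2)/[(1)·(-2)·(-3)] = 6
L_2(4) = (6)·(5)·(2)/[(3)·(2)·(-1)] = -10
L_3(4) = (6)·(5)·(3)/[(4)·(3)·(1)] = 15/2
Sum: 3·(-5/2) + 8·(6) + 9·(-10) + 9·(15/2) = 18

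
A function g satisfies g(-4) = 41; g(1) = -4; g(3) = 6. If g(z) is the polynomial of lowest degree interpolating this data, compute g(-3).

Using Newton's divided-difference form:
g[-4,1] = (-4 - 41) / (1 - (-4)) = -9
g[1,3] = (6 - (-4)) / (3 - 1) = 5
g[-4,1,3] = (5 - (-9)) / (3 - (-4)) = 2
g(-3) = 41 + (-9)·(1) + 2·(1)·(-4) = 24

24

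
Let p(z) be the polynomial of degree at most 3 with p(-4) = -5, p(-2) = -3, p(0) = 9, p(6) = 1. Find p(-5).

L_0(-5) = (-3)·(-5)·(-11)/[(-2)·(-4)·(-10)] = 33/16
L_1(-5) = (-1)·(-5)·(-11)/[(2)·(-2)·(-8)] = -55/32
L_2(-5) = (-1)·(-3)·(-11)/[(4)·(2)·(-6)] = 11/16
L_3(-5) = (-1)·(-3)·(-5)/[(10)·(8)·(6)] = -1/32
Sum: (-5)·(33/16) + (-3)·(-55/32) + 9·(11/16) + 1·(-1/32) = 1

1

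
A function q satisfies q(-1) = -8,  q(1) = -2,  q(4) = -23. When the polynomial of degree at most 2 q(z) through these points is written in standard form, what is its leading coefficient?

L_0(z) = (z - 1)(z - 4) / [10] = (1/10)z^2 - (1/2)z + 2/5
L_1(z) = (z + 1)(z - 4) / [-6] = -(1/6)z^2 + (1/2)z + 2/3
L_2(z) = (z + 1)(z - 1) / [15] = (1/15)z^2 - 1/15
q(z) = (-8)·L_0 + (-2)·L_1 + (-23)·L_2
Only the coefficient of z^2 is needed; take it from each L_i and combine:
(-8)·(1/10) + (-2)·(-1/6) + (-23)·(1/15) = -2

-2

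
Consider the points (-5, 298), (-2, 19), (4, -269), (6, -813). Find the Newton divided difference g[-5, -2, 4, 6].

-3

g[-5,-2] = (19 - 298) / (-2 - (-5)) = -93
g[-2,4] = (-269 - 19) / (4 - (-2)) = -48
g[4,6] = (-813 - (-269)) / (6 - 4) = -272
g[-5,-2,4] = (-48 - (-93)) / (4 - (-5)) = 5
g[-2,4,6] = (-272 - (-48)) / (6 - (-2)) = -28
g[-5,-2,4,6] = (-28 - 5) / (6 - (-5)) = -3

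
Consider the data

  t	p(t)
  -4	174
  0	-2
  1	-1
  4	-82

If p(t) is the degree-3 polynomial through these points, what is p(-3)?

Using Newton's divided-difference form:
p[-4,0] = (-2 - 174) / (0 - (-4)) = -44
p[0,1] = (-1 - (-2)) / (1 - 0) = 1
p[1,4] = (-82 - (-1)) / (4 - 1) = -27
p[-4,0,1] = (1 - (-44)) / (1 - (-4)) = 9
p[0,1,4] = (-27 - 1) / (4 - 0) = -7
p[-4,0,1,4] = (-7 - 9) / (4 - (-4)) = -2
p(-3) = 174 + (-44)·(1) + 9·(1)·(-3) + (-2)·(1)·(-3)·(-4) = 79

79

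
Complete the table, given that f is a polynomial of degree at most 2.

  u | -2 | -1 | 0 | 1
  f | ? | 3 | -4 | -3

The 3 known values determine f uniquely (degree ≤ 2).
Evaluate each Lagrange basis at u = -2:
L_0(-2) = (-2)·(-3)/[(-1)·(-2)] = 3
L_1(-2) = (-1)·(-3)/[(1)·(-1)] = -3
L_2(-2) = (-1)·(-2)/[(2)·(1)] = 1
Sum: 3·(3) + (-4)·(-3) + (-3)·(1) = 18

18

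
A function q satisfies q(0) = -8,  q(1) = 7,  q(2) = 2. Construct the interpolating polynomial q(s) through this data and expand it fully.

q(s) = -10s^2 + 25s - 8

L_0(s) = (s - 1)(s - 2) / [2] = (1/2)s^2 - (3/2)s + 1
L_1(s) = s(s - 2) / [-1] = -s^2 + 2s
L_2(s) = s(s - 1) / [2] = (1/2)s^2 - (1/2)s
q(s) = (-8)·L_0 + 7·L_1 + 2·L_2
  (-8)·L_0(s) = -4s^2 + 12s - 8
  7·L_1(s) = -7s^2 + 14s
  2·L_2(s) = s^2 - s
Adding term by term: -10s^2 + 25s - 8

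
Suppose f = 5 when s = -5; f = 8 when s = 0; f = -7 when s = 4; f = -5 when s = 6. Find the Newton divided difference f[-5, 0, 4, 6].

f[-5,0] = (8 - 5) / (0 - (-5)) = 3/5
f[0,4] = (-7 - 8) / (4 - 0) = -15/4
f[4,6] = (-5 - (-7)) / (6 - 4) = 1
f[-5,0,4] = (-15/4 - 3/5) / (4 - (-5)) = -29/60
f[0,4,6] = (1 - (-15/4)) / (6 - 0) = 19/24
f[-5,0,4,6] = (19/24 - (-29/60)) / (6 - (-5)) = 51/440

51/440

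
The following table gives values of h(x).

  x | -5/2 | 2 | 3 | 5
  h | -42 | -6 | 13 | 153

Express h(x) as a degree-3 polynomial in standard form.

Newton's divided differences:
h[-5/2,2] = (-6 - (-42)) / (2 - (-5/2)) = 8
h[2,3] = (13 - (-6)) / (3 - 2) = 19
h[3,5] = (153 - 13) / (5 - 3) = 70
h[-5/2,2,3] = (19 - 8) / (3 - (-5/2)) = 2
h[2,3,5] = (70 - 19) / (5 - 2) = 17
h[-5/2,2,3,5] = (17 - 2) / (5 - (-5/2)) = 2
h(x) = -42 + 8·(x + 5/2) + 2·(x + 5/2)(x - 2) + 2·(x + 5/2)(x - 2)(x - 3)
Expanding: h(x) = 2x^3 - 3x^2 - 4x - 2

h(x) = 2x^3 - 3x^2 - 4x - 2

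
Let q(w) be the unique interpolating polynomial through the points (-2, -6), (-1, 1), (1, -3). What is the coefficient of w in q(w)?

L_0(w) = (w + 1)(w - 1) / [3] = (1/3)w^2 - 1/3
L_1(w) = (w + 2)(w - 1) / [-2] = -(1/2)w^2 - (1/2)w + 1
L_2(w) = (w + 2)(w + 1) / [6] = (1/6)w^2 + (1/2)w + 1/3
q(w) = (-6)·L_0 + 1·L_1 + (-3)·L_2
Only the coefficient of w is needed; take it from each L_i and combine:
(-6)·(0) + 1·(-1/2) + (-3)·(1/2) = -2

-2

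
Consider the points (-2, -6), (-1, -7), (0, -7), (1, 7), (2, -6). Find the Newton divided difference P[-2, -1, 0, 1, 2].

-9/4

P[-2,-1] = (-7 - (-6)) / (-1 - (-2)) = -1
P[-1,0] = (-7 - (-7)) / (0 - (-1)) = 0
P[0,1] = (7 - (-7)) / (1 - 0) = 14
P[1,2] = (-6 - 7) / (2 - 1) = -13
P[-2,-1,0] = (0 - (-1)) / (0 - (-2)) = 1/2
P[-1,0,1] = (14 - 0) / (1 - (-1)) = 7
P[0,1,2] = (-13 - 14) / (2 - 0) = -27/2
P[-2,-1,0,1] = (7 - 1/2) / (1 - (-2)) = 13/6
P[-1,0,1,2] = (-27/2 - 7) / (2 - (-1)) = -41/6
P[-2,-1,0,1,2] = (-41/6 - 13/6) / (2 - (-2)) = -9/4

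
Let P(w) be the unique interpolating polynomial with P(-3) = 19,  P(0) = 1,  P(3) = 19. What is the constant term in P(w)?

Build the Lagrange basis polynomials:
L_0(w) = w(w - 3) / [18] = (1/18)w^2 - (1/6)w
L_1(w) = (w + 3)(w - 3) / [-9] = -(1/9)w^2 + 1
L_2(w) = (w + 3)w / [18] = (1/18)w^2 + (1/6)w
P(w) = 19·L_0 + 1·L_1 + 19·L_2
Only the constant term is needed; take it from each L_i and combine:
19·(0) + 1·(1) + 19·(0) = 1

1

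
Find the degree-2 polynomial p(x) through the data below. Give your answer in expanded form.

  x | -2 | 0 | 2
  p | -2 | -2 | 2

p(x) = (1/2)x^2 + x - 2

Newton's divided differences:
p[-2,0] = (-2 - (-2)) / (0 - (-2)) = 0
p[0,2] = (2 - (-2)) / (2 - 0) = 2
p[-2,0,2] = (2 - 0) / (2 - (-2)) = 1/2
p(x) = -2 + (1/2)·(x + 2)x
Expanding: p(x) = (1/2)x^2 + x - 2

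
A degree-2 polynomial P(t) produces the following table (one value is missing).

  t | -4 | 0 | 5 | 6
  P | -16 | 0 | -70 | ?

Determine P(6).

The 3 known values determine P uniquely (degree ≤ 2).
L_0(6) = (6)·(1)/[(-4)·(-9)] = 1/6
L_1(6) = (10)·(1)/[(4)·(-5)] = -1/2
L_2(6) = (10)·(6)/[(9)·(5)] = 4/3
Sum: (-16)·(1/6) + 0 + (-70)·(4/3) = -96

-96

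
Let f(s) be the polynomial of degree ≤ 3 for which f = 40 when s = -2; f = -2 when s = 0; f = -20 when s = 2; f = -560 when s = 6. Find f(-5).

Using Newton's divided-difference form:
f[-2,0] = (-2 - 40) / (0 - (-2)) = -21
f[0,2] = (-20 - (-2)) / (2 - 0) = -9
f[2,6] = (-560 - (-20)) / (6 - 2) = -135
f[-2,0,2] = (-9 - (-21)) / (2 - (-2)) = 3
f[0,2,6] = (-135 - (-9)) / (6 - 0) = -21
f[-2,0,2,6] = (-21 - 3) / (6 - (-2)) = -3
f(-5) = 40 + (-21)·(-3) + 3·(-3)·(-5) + (-3)·(-3)·(-5)·(-7) = 463

463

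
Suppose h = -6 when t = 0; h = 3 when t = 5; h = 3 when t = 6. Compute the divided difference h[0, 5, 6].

h[0,5] = (3 - (-6)) / (5 - 0) = 9/5
h[5,6] = (3 - 3) / (6 - 5) = 0
h[0,5,6] = (0 - 9/5) / (6 - 0) = -3/10

-3/10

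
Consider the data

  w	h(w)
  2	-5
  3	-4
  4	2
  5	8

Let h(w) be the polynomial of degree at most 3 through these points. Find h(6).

Using Newton's divided-difference form:
h[2,3] = (-4 - (-5)) / (3 - 2) = 1
h[3,4] = (2 - (-4)) / (4 - 3) = 6
h[4,5] = (8 - 2) / (5 - 4) = 6
h[2,3,4] = (6 - 1) / (4 - 2) = 5/2
h[3,4,5] = (6 - 6) / (5 - 3) = 0
h[2,3,4,5] = (0 - 5/2) / (5 - 2) = -5/6
h(6) = -5 + 1·(4) + (5/2)·(4)·(3) + (-5/6)·(4)·(3)·(2) = 9

9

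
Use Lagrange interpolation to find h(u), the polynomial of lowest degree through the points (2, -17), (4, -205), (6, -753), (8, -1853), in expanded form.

Build the Lagrange basis polynomials:
L_0(u) = (u - 4)(u - 6)(u - 8) / [-48] = -(1/48)u^3 + (3/8)u^2 - (13/6)u + 4
L_1(u) = (u - 2)(u - 6)(u - 8) / [16] = (1/16)u^3 - u^2 + (19/4)u - 6
L_2(u) = (u - 2)(u - 4)(u - 8) / [-16] = -(1/16)u^3 + (7/8)u^2 - (7/2)u + 4
L_3(u) = (u - 2)(u - 4)(u - 6) / [48] = (1/48)u^3 - (1/4)u^2 + (11/12)u - 1
h(u) = (-17)·L_0 + (-205)·L_1 + (-753)·L_2 + (-1853)·L_3
  (-17)·L_0(u) = (17/48)u^3 - (51/8)u^2 + (221/6)u - 68
  (-205)·L_1(u) = -(205/16)u^3 + 205u^2 - (3895/4)u + 1230
  (-753)·L_2(u) = (753/16)u^3 - (5271/8)u^2 + (5271/2)u - 3012
  (-1853)·L_3(u) = -(1853/48)u^3 + (1853/4)u^2 - (20383/12)u + 1853
Adding term by term: -4u^3 + 3u^2 + 3

h(u) = -4u^3 + 3u^2 + 3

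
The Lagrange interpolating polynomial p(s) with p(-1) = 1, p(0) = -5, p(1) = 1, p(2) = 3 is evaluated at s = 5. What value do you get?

Evaluate each Lagrange basis at s = 5:
L_0(5) = (5)·(4)·(3)/[(-1)·(-2)·(-3)] = -10
L_1(5) = (6)·(4)·(3)/[(1)·(-1)·(-2)] = 36
L_2(5) = (6)·(5)·(3)/[(2)·(1)·(-1)] = -45
L_3(5) = (6)·(5)·(4)/[(3)·(2)·(1)] = 20
Sum: 1·(-10) + (-5)·(36) + 1·(-45) + 3·(20) = -175

-175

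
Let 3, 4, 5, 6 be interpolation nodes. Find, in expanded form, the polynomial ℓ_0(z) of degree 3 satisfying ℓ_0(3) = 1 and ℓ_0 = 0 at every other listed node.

ℓ_0(z) = -(1/6)z^3 + (5/2)z^2 - (37/3)z + 20

ℓ_0(z) = (z - 4)(z - 5)(z - 6) / [(-1)·(-2)·(-3)]
       = (z^3 - 15z^2 + 74z - 120) / (-6)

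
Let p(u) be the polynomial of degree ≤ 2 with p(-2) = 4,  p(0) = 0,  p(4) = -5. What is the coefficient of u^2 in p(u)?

1/8

The leading coefficient equals the top divided difference p[-2,0,4].
p[-2,0] = (0 - 4) / (0 - (-2)) = -2
p[0,4] = (-5 - 0) / (4 - 0) = -5/4
p[-2,0,4] = (-5/4 - (-2)) / (4 - (-2)) = 1/8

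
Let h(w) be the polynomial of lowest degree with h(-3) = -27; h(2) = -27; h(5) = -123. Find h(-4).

Evaluate each Lagrange basis at w = -4:
L_0(-4) = (-6)·(-9)/[(-5)·(-8)] = 27/20
L_1(-4) = (-1)·(-9)/[(5)·(-3)] = -3/5
L_2(-4) = (-1)·(-6)/[(8)·(3)] = 1/4
Sum: (-27)·(27/20) + (-27)·(-3/5) + (-123)·(1/4) = -51

-51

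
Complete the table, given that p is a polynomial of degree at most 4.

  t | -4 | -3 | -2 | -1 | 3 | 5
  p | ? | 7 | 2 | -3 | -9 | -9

The 5 known values determine p uniquely (degree ≤ 4).
Evaluate each Lagrange basis at t = -4:
L_0(-4) = (-2)·(-3)·(-7)·(-9)/[(-1)·(-2)·(-6)·(-8)] = 63/16
L_1(-4) = (-1)·(-3)·(-7)·(-9)/[(1)·(-1)·(-5)·(-7)] = -27/5
L_2(-4) = (-1)·(-2)·(-7)·(-9)/[(2)·(1)·(-4)·(-6)] = 21/8
L_3(-4) = (-1)·(-2)·(-3)·(-9)/[(6)·(5)·(4)·(-2)] = -9/40
L_4(-4) = (-1)·(-2)·(-3)·(-7)/[(8)·(7)·(6)·(2)] = 1/16
Sum: 7·(63/16) + 2·(-27/5) + (-3)·(21/8) + (-9)·(-9/40) + (-9)·(1/16) = 207/20

207/20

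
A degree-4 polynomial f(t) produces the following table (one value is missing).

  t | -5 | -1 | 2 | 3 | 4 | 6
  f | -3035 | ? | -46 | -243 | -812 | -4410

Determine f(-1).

-7

The 5 known values determine f uniquely (degree ≤ 4).
Evaluate each Lagrange basis at t = -1:
L_0(-1) = (-3)·(-4)·(-5)·(-7)/[(-7)·(-8)·(-9)·(-11)] = 5/66
L_1(-1) = (4)·(-4)·(-5)·(-7)/[(7)·(-1)·(-2)·(-4)] = 10
L_2(-1) = (4)·(-3)·(-5)·(-7)/[(8)·(1)·(-1)·(-3)] = -35/2
L_3(-1) = (4)·(-3)·(-4)·(-7)/[(9)·(2)·(1)·(-2)] = 28/3
L_4(-1) = (4)·(-3)·(-4)·(-5)/[(11)·(4)·(3)·(2)] = -10/11
Sum: (-3035)·(5/66) + (-46)·(10) + (-243)·(-35/2) + (-812)·(28/3) + (-4410)·(-10/11) = -7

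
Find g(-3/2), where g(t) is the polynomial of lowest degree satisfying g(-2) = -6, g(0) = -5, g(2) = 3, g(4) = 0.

Evaluate each Lagrange basis at t = -3/2:
L_0(-3/2) = (-3/2)·(-7/2)·(-11/2)/[(-2)·(-4)·(-6)] = 77/128
L_1(-3/2) = (1/2)·(-7/2)·(-11/2)/[(2)·(-2)·(-4)] = 77/128
L_2(-3/2) = (1/2)·(-3/2)·(-11/2)/[(4)·(2)·(-2)] = -33/128
L_3(-3/2) = (1/2)·(-3/2)·(-7/2)/[(6)·(4)·(2)] = 7/128
Sum: (-6)·(77/128) + (-5)·(77/128) + 3·(-33/128) + 0 = -473/64

-473/64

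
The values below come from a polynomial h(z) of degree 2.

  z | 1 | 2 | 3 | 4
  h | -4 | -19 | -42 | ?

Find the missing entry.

The 3 known values determine h uniquely (degree ≤ 2).
Evaluate each Lagrange basis at z = 4:
L_0(4) = (2)·(1)/[(-1)·(-2)] = 1
L_1(4) = (3)·(1)/[(1)·(-1)] = -3
L_2(4) = (3)·(2)/[(2)·(1)] = 3
Sum: (-4)·(1) + (-19)·(-3) + (-42)·(3) = -73

-73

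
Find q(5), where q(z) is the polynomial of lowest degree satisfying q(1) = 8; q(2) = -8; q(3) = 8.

Using Newton's divided-difference form:
q[1,2] = (-8 - 8) / (2 - 1) = -16
q[2,3] = (8 - (-8)) / (3 - 2) = 16
q[1,2,3] = (16 - (-16)) / (3 - 1) = 16
q(5) = 8 + (-16)·(4) + 16·(4)·(3) = 136

136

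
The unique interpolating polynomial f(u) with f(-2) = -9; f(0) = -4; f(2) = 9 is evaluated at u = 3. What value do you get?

37/2

L_0(3) = (3)·(1)/[(-2)·(-4)] = 3/8
L_1(3) = (5)·(1)/[(2)·(-2)] = -5/4
L_2(3) = (5)·(3)/[(4)·(2)] = 15/8
Sum: (-9)·(3/8) + (-4)·(-5/4) + 9·(15/8) = 37/2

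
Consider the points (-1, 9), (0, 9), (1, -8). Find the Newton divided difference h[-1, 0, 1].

-17/2

h[-1,0] = (9 - 9) / (0 - (-1)) = 0
h[0,1] = (-8 - 9) / (1 - 0) = -17
h[-1,0,1] = (-17 - 0) / (1 - (-1)) = -17/2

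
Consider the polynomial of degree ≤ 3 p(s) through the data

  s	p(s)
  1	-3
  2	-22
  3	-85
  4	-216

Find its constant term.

Build the Lagrange basis polynomials:
L_0(s) = (s - 2)(s - 3)(s - 4) / [-6] = -(1/6)s^3 + (3/2)s^2 - (13/3)s + 4
L_1(s) = (s - 1)(s - 3)(s - 4) / [2] = (1/2)s^3 - 4s^2 + (19/2)s - 6
L_2(s) = (s - 1)(s - 2)(s - 4) / [-2] = -(1/2)s^3 + (7/2)s^2 - 7s + 4
L_3(s) = (s - 1)(s - 2)(s - 3) / [6] = (1/6)s^3 - s^2 + (11/6)s - 1
p(s) = (-3)·L_0 + (-22)·L_1 + (-85)·L_2 + (-216)·L_3
Only the constant term is needed; take it from each L_i and combine:
(-3)·(4) + (-22)·(-6) + (-85)·(4) + (-216)·(-1) = -4

-4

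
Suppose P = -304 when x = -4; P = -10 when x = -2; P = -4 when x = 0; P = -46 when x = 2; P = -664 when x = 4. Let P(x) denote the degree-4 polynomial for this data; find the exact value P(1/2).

Using Newton's divided-difference form:
P[-4,-2] = (-10 - (-304)) / (-2 - (-4)) = 147
P[-2,0] = (-4 - (-10)) / (0 - (-2)) = 3
P[0,2] = (-46 - (-4)) / (2 - 0) = -21
P[2,4] = (-664 - (-46)) / (4 - 2) = -309
P[-4,-2,0] = (3 - 147) / (0 - (-4)) = -36
P[-2,0,2] = (-21 - 3) / (2 - (-2)) = -6
P[0,2,4] = (-309 - (-21)) / (4 - 0) = -72
P[-4,-2,0,2] = (-6 - (-36)) / (2 - (-4)) = 5
P[-2,0,2,4] = (-72 - (-6)) / (4 - (-2)) = -11
P[-4,-2,0,2,4] = (-11 - 5) / (4 - (-4)) = -2
P(1/2) = -304 + 147·(9/2) + (-36)·(9/2)·(5/2) + 5·(9/2)·(5/2)·(1/2) + (-2)·(9/2)·(5/2)·(1/2)·(-3/2) = -5/2

-5/2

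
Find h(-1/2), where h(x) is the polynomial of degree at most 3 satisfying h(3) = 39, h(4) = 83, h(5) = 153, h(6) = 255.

L_0(-1/2) = (-9/2)·(-11/2)·(-13/2)/[(-1)·(-2)·(-3)] = 429/16
L_1(-1/2) = (-7/2)·(-11/2)·(-13/2)/[(1)·(-1)·(-2)] = -1001/16
L_2(-1/2) = (-7/2)·(-9/2)·(-13/2)/[(2)·(1)·(-1)] = 819/16
L_3(-1/2) = (-7/2)·(-9/2)·(-11/2)/[(3)·(2)·(1)] = -231/16
Sum: 39·(429/16) + 83·(-1001/16) + 153·(819/16) + 255·(-231/16) = 25/8

25/8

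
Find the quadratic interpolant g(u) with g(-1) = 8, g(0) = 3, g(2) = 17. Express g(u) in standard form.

g(u) = 4u^2 - u + 3

L_0(u) = u(u - 2) / [3] = (1/3)u^2 - (2/3)u
L_1(u) = (u + 1)(u - 2) / [-2] = -(1/2)u^2 + (1/2)u + 1
L_2(u) = (u + 1)u / [6] = (1/6)u^2 + (1/6)u
g(u) = 8·L_0 + 3·L_1 + 17·L_2
  8·L_0(u) = (8/3)u^2 - (16/3)u
  3·L_1(u) = -(3/2)u^2 + (3/2)u + 3
  17·L_2(u) = (17/6)u^2 + (17/6)u
Adding term by term: 4u^2 - u + 3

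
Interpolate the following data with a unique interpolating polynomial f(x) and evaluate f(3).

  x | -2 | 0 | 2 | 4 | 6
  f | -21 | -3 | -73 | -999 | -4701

Evaluate each Lagrange basis at x = 3:
L_0(3) = (3)·(1)·(-1)·(-3)/[(-2)·(-4)·(-6)·(-8)] = 3/128
L_1(3) = (5)·(1)·(-1)·(-3)/[(2)·(-2)·(-4)·(-6)] = -5/32
L_2(3) = (5)·(3)·(-1)·(-3)/[(4)·(2)·(-2)·(-4)] = 45/64
L_3(3) = (5)·(3)·(1)·(-3)/[(6)·(4)·(2)·(-2)] = 15/32
L_4(3) = (5)·(3)·(1)·(-1)/[(8)·(6)·(4)·(2)] = -5/128
Sum: (-21)·(3/128) + (-3)·(-5/32) + (-73)·(45/64) + (-999)·(15/32) + (-4701)·(-5/128) = -336

-336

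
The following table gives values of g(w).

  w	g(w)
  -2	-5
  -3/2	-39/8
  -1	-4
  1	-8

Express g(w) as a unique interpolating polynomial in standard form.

L_0(w) = (w + 3/2)(w + 1)(w - 1) / [-3/2] = -(2/3)w^3 - w^2 + (2/3)w + 1
L_1(w) = (w + 2)(w + 1)(w - 1) / [5/8] = (8/5)w^3 + (16/5)w^2 - (8/5)w - 16/5
L_2(w) = (w + 2)(w + 3/2)(w - 1) / [-1] = -w^3 - (5/2)w^2 + (1/2)w + 3
L_3(w) = (w + 2)(w + 3/2)(w + 1) / [15] = (1/15)w^3 + (3/10)w^2 + (13/30)w + 1/5
g(w) = (-5)·L_0 + (-39/8)·L_1 + (-4)·L_2 + (-8)·L_3
  (-5)·L_0(w) = (10/3)w^3 + 5w^2 - (10/3)w - 5
  (-39/8)·L_1(w) = -(39/5)w^3 - (78/5)w^2 + (39/5)w + 78/5
  (-4)·L_2(w) = 4w^3 + 10w^2 - 2w - 12
  (-8)·L_3(w) = -(8/15)w^3 - (12/5)w^2 - (52/15)w - 8/5
Adding term by term: -w^3 - 3w^2 - w - 3

g(w) = -w^3 - 3w^2 - w - 3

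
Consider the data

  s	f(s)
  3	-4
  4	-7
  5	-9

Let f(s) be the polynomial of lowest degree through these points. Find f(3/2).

19/8

Using Newton's divided-difference form:
f[3,4] = (-7 - (-4)) / (4 - 3) = -3
f[4,5] = (-9 - (-7)) / (5 - 4) = -2
f[3,4,5] = (-2 - (-3)) / (5 - 3) = 1/2
f(3/2) = -4 + (-3)·(-3/2) + (1/2)·(-3/2)·(-5/2) = 19/8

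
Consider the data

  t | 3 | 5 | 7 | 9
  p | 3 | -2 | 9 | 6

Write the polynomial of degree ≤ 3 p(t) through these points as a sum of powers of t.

p(t) = -(5/8)t^3 + (91/8)t^2 - (503/8)t + 849/8

Build the Lagrange basis polynomials:
L_0(t) = (t - 5)(t - 7)(t - 9) / [-48] = -(1/48)t^3 + (7/16)t^2 - (143/48)t + 105/16
L_1(t) = (t - 3)(t - 7)(t - 9) / [16] = (1/16)t^3 - (19/16)t^2 + (111/16)t - 189/16
L_2(t) = (t - 3)(t - 5)(t - 9) / [-16] = -(1/16)t^3 + (17/16)t^2 - (87/16)t + 135/16
L_3(t) = (t - 3)(t - 5)(t - 7) / [48] = (1/48)t^3 - (5/16)t^2 + (71/48)t - 35/16
p(t) = 3·L_0 + (-2)·L_1 + 9·L_2 + 6·L_3
  3·L_0(t) = -(1/16)t^3 + (21/16)t^2 - (143/16)t + 315/16
  (-2)·L_1(t) = -(1/8)t^3 + (19/8)t^2 - (111/8)t + 189/8
  9·L_2(t) = -(9/16)t^3 + (153/16)t^2 - (783/16)t + 1215/16
  6·L_3(t) = (1/8)t^3 - (15/8)t^2 + (71/8)t - 105/8
Adding term by term: -(5/8)t^3 + (91/8)t^2 - (503/8)t + 849/8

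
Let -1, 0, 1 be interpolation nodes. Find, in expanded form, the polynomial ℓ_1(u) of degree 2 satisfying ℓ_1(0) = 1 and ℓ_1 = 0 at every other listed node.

ℓ_1(u) = (u + 1)(u - 1) / [(1)·(-1)]
       = (u^2 - 1) / (-1)

ℓ_1(u) = -u^2 + 1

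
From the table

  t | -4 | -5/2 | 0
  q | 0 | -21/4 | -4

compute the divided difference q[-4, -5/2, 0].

1

q[-4,-5/2] = (-21/4 - 0) / (-5/2 - (-4)) = -7/2
q[-5/2,0] = (-4 - (-21/4)) / (0 - (-5/2)) = 1/2
q[-4,-5/2,0] = (1/2 - (-7/2)) / (0 - (-4)) = 1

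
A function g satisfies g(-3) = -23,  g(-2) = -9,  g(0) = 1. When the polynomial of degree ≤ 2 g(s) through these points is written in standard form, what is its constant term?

1

Build the Lagrange basis polynomials:
L_0(s) = (s + 2)s / [3] = (1/3)s^2 + (2/3)s
L_1(s) = (s + 3)s / [-2] = -(1/2)s^2 - (3/2)s
L_2(s) = (s + 3)(s + 2) / [6] = (1/6)s^2 + (5/6)s + 1
g(s) = (-23)·L_0 + (-9)·L_1 + 1·L_2
Only the constant term is needed; take it from each L_i and combine:
(-23)·(0) + (-9)·(0) + 1·(1) = 1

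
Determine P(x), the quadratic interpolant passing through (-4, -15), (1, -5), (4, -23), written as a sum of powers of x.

Newton's divided differences:
P[-4,1] = (-5 - (-15)) / (1 - (-4)) = 2
P[1,4] = (-23 - (-5)) / (4 - 1) = -6
P[-4,1,4] = (-6 - 2) / (4 - (-4)) = -1
P(x) = -15 + 2·(x + 4) + (-1)·(x + 4)(x - 1)
Expanding: P(x) = -x^2 - x - 3

P(x) = -x^2 - x - 3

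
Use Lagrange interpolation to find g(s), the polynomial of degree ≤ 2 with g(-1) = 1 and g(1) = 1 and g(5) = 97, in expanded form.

Build the Lagrange basis polynomials:
L_0(s) = (s - 1)(s - 5) / [12] = (1/12)s^2 - (1/2)s + 5/12
L_1(s) = (s + 1)(s - 5) / [-8] = -(1/8)s^2 + (1/2)s + 5/8
L_2(s) = (s + 1)(s - 1) / [24] = (1/24)s^2 - 1/24
g(s) = 1·L_0 + 1·L_1 + 97·L_2
  1·L_0(s) = (1/12)s^2 - (1/2)s + 5/12
  1·L_1(s) = -(1/8)s^2 + (1/2)s + 5/8
  97·L_2(s) = (97/24)s^2 - 97/24
Adding term by term: 4s^2 - 3

g(s) = 4s^2 - 3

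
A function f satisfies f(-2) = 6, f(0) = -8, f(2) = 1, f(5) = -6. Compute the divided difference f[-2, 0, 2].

f[-2,0] = (-8 - 6) / (0 - (-2)) = -7
f[0,2] = (1 - (-8)) / (2 - 0) = 9/2
f[-2,0,2] = (9/2 - (-7)) / (2 - (-2)) = 23/8

23/8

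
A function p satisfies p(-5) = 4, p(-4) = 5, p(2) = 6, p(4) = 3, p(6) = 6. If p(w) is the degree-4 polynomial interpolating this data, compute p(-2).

L_0(-2) = (2)·(-4)·(-6)·(-8)/[(-1)·(-7)·(-9)·(-11)] = -128/231
L_1(-2) = (3)·(-4)·(-6)·(-8)/[(1)·(-6)·(-8)·(-10)] = 6/5
L_2(-2) = (3)·(2)·(-6)·(-8)/[(7)·(6)·(-2)·(-4)] = 6/7
L_3(-2) = (3)·(2)·(-4)·(-8)/[(9)·(8)·(2)·(-2)] = -2/3
L_4(-2) = (3)·(2)·(-4)·(-6)/[(11)·(10)·(4)·(2)] = 9/55
Sum: 4·(-128/231) + 5·(6/5) + 6·(6/7) + 3·(-2/3) + 6·(9/55) = 9134/1155

9134/1155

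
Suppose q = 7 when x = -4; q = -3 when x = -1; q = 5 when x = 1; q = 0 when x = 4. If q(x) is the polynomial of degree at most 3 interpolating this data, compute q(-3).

-28/15

L_0(-3) = (-2)·(-4)·(-7)/[(-3)·(-5)·(-8)] = 7/15
L_1(-3) = (1)·(-4)·(-7)/[(3)·(-2)·(-5)] = 14/15
L_2(-3) = (1)·(-2)·(-7)/[(5)·(2)·(-3)] = -7/15
L_3(-3) = (1)·(-2)·(-4)/[(8)·(5)·(3)] = 1/15
Sum: 7·(7/15) + (-3)·(14/15) + 5·(-7/15) + 0 = -28/15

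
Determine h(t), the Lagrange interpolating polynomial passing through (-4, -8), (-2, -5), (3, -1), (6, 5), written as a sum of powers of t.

Build the Lagrange basis polynomials:
L_0(t) = (t + 2)(t - 3)(t - 6) / [-140] = -(1/140)t^3 + (1/20)t^2 - 9/35
L_1(t) = (t + 4)(t - 3)(t - 6) / [80] = (1/80)t^3 - (1/16)t^2 - (9/40)t + 9/10
L_2(t) = (t + 4)(t + 2)(t - 6) / [-105] = -(1/105)t^3 + (4/15)t + 16/35
L_3(t) = (t + 4)(t + 2)(t - 3) / [240] = (1/240)t^3 + (1/80)t^2 - (1/24)t - 1/10
h(t) = (-8)·L_0 + (-5)·L_1 + (-1)·L_2 + 5·L_3
  (-8)·L_0(t) = (2/35)t^3 - (2/5)t^2 + 72/35
  (-5)·L_1(t) = -(1/16)t^3 + (5/16)t^2 + (9/8)t - 9/2
  (-1)·L_2(t) = (1/105)t^3 - (4/15)t - 16/35
  5·L_3(t) = (1/48)t^3 + (1/16)t^2 - (5/24)t - 1/2
Adding term by term: (1/40)t^3 - (1/40)t^2 + (13/20)t - 17/5

h(t) = (1/40)t^3 - (1/40)t^2 + (13/20)t - 17/5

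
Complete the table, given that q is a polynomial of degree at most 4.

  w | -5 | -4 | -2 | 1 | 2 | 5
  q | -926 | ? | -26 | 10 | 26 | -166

-400

The 5 known values determine q uniquely (degree ≤ 4).
Evaluate each Lagrange basis at w = -4:
L_0(-4) = (-2)·(-5)·(-6)·(-9)/[(-3)·(-6)·(-7)·(-10)] = 3/7
L_1(-4) = (1)·(-5)·(-6)·(-9)/[(3)·(-3)·(-4)·(-7)] = 15/14
L_2(-4) = (1)·(-2)·(-6)·(-9)/[(6)·(3)·(-1)·(-4)] = -3/2
L_3(-4) = (1)·(-2)·(-5)·(-9)/[(7)·(4)·(1)·(-3)] = 15/14
L_4(-4) = (1)·(-2)·(-5)·(-6)/[(10)·(7)·(4)·(3)] = -1/14
Sum: (-926)·(3/7) + (-26)·(15/14) + 10·(-3/2) + 26·(15/14) + (-166)·(-1/14) = -400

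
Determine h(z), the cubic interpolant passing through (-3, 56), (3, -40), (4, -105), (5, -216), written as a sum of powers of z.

h(z) = -2z^3 + z^2 + 2z - 1

Newton's divided differences:
h[-3,3] = (-40 - 56) / (3 - (-3)) = -16
h[3,4] = (-105 - (-40)) / (4 - 3) = -65
h[4,5] = (-216 - (-105)) / (5 - 4) = -111
h[-3,3,4] = (-65 - (-16)) / (4 - (-3)) = -7
h[3,4,5] = (-111 - (-65)) / (5 - 3) = -23
h[-3,3,4,5] = (-23 - (-7)) / (5 - (-3)) = -2
h(z) = 56 + (-16)·(z + 3) + (-7)·(z + 3)(z - 3) + (-2)·(z + 3)(z - 3)(z - 4)
Expanding: h(z) = -2z^3 + z^2 + 2z - 1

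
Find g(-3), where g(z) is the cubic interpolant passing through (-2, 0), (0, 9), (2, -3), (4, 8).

-209/8

Using Newton's divided-difference form:
g[-2,0] = (9 - 0) / (0 - (-2)) = 9/2
g[0,2] = (-3 - 9) / (2 - 0) = -6
g[2,4] = (8 - (-3)) / (4 - 2) = 11/2
g[-2,0,2] = (-6 - 9/2) / (2 - (-2)) = -21/8
g[0,2,4] = (11/2 - (-6)) / (4 - 0) = 23/8
g[-2,0,2,4] = (23/8 - (-21/8)) / (4 - (-2)) = 11/12
g(-3) = 0 + (9/2)·(-1) + (-21/8)·(-1)·(-3) + (11/12)·(-1)·(-3)·(-5) = -209/8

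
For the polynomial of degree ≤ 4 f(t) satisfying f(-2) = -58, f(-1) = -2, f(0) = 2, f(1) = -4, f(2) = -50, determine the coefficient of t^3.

1

Build the Lagrange basis polynomials:
L_0(t) = (t + 1)t(t - 1)(t - 2) / [24] = (1/24)t^4 - (1/12)t^3 - (1/24)t^2 + (1/12)t
L_1(t) = (t + 2)t(t - 1)(t - 2) / [-6] = -(1/6)t^4 + (1/6)t^3 + (2/3)t^2 - (2/3)t
L_2(t) = (t + 2)(t + 1)(t - 1)(t - 2) / [4] = (1/4)t^4 - (5/4)t^2 + 1
L_3(t) = (t + 2)(t + 1)t(t - 2) / [-6] = -(1/6)t^4 - (1/6)t^3 + (2/3)t^2 + (2/3)t
L_4(t) = (t + 2)(t + 1)t(t - 1) / [24] = (1/24)t^4 + (1/12)t^3 - (1/24)t^2 - (1/12)t
f(t) = (-58)·L_0 + (-2)·L_1 + 2·L_2 + (-4)·L_3 + (-50)·L_4
Only the coefficient of t^3 is needed; take it from each L_i and combine:
(-58)·(-1/12) + (-2)·(1/6) + 2·(0) + (-4)·(-1/6) + (-50)·(1/12) = 1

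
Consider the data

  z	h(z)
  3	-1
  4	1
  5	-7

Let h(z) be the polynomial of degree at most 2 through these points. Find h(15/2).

Evaluate each Lagrange basis at z = 15/2:
L_0(15/2) = (7/2)·(5/2)/[(-1)·(-2)] = 35/8
L_1(15/2) = (9/2)·(5/2)/[(1)·(-1)] = -45/4
L_2(15/2) = (9/2)·(7/2)/[(2)·(1)] = 63/8
Sum: (-1)·(35/8) + 1·(-45/4) + (-7)·(63/8) = -283/4

-283/4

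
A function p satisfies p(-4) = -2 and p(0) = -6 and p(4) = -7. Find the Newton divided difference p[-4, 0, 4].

p[-4,0] = (-6 - (-2)) / (0 - (-4)) = -1
p[0,4] = (-7 - (-6)) / (4 - 0) = -1/4
p[-4,0,4] = (-1/4 - (-1)) / (4 - (-4)) = 3/32

3/32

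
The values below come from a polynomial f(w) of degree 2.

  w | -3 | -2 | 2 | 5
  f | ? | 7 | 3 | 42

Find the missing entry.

18

The 3 known values determine f uniquely (degree ≤ 2).
Evaluate each Lagrange basis at w = -3:
L_0(-3) = (-5)·(-8)/[(-4)·(-7)] = 10/7
L_1(-3) = (-1)·(-8)/[(4)·(-3)] = -2/3
L_2(-3) = (-1)·(-5)/[(7)·(3)] = 5/21
Sum: 7·(10/7) + 3·(-2/3) + 42·(5/21) = 18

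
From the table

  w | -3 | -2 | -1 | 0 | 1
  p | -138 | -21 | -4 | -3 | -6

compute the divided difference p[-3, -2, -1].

-50

p[-3,-2] = (-21 - (-138)) / (-2 - (-3)) = 117
p[-2,-1] = (-4 - (-21)) / (-1 - (-2)) = 17
p[-3,-2,-1] = (17 - 117) / (-1 - (-3)) = -50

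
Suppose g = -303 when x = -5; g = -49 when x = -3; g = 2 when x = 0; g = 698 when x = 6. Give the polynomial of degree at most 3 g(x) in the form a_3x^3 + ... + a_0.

Newton's divided differences:
g[-5,-3] = (-49 - (-303)) / (-3 - (-5)) = 127
g[-3,0] = (2 - (-49)) / (0 - (-3)) = 17
g[0,6] = (698 - 2) / (6 - 0) = 116
g[-5,-3,0] = (17 - 127) / (0 - (-5)) = -22
g[-3,0,6] = (116 - 17) / (6 - (-3)) = 11
g[-5,-3,0,6] = (11 - (-22)) / (6 - (-5)) = 3
g(x) = -303 + 127·(x + 5) + (-22)·(x + 5)(x + 3) + 3·(x + 5)(x + 3)x
Expanding: g(x) = 3x^3 + 2x^2 - 4x + 2

g(x) = 3x^3 + 2x^2 - 4x + 2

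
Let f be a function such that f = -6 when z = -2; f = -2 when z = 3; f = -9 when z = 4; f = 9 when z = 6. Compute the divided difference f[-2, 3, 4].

f[-2,3] = (-2 - (-6)) / (3 - (-2)) = 4/5
f[3,4] = (-9 - (-2)) / (4 - 3) = -7
f[-2,3,4] = (-7 - 4/5) / (4 - (-2)) = -13/10

-13/10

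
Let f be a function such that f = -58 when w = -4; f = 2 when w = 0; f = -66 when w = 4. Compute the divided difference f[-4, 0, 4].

-4

f[-4,0] = (2 - (-58)) / (0 - (-4)) = 15
f[0,4] = (-66 - 2) / (4 - 0) = -17
f[-4,0,4] = (-17 - 15) / (4 - (-4)) = -4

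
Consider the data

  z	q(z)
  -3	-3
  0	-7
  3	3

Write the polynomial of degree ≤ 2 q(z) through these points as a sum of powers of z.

q(z) = (7/9)z^2 + z - 7

Build the Lagrange basis polynomials:
L_0(z) = z(z - 3) / [18] = (1/18)z^2 - (1/6)z
L_1(z) = (z + 3)(z - 3) / [-9] = -(1/9)z^2 + 1
L_2(z) = (z + 3)z / [18] = (1/18)z^2 + (1/6)z
q(z) = (-3)·L_0 + (-7)·L_1 + 3·L_2
  (-3)·L_0(z) = -(1/6)z^2 + (1/2)z
  (-7)·L_1(z) = (7/9)z^2 - 7
  3·L_2(z) = (1/6)z^2 + (1/2)z
Adding term by term: (7/9)z^2 + z - 7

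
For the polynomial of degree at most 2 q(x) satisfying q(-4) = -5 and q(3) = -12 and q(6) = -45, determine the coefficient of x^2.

-1

Build the Lagrange basis polynomials:
L_0(x) = (x - 3)(x - 6) / [70] = (1/70)x^2 - (9/70)x + 9/35
L_1(x) = (x + 4)(x - 6) / [-21] = -(1/21)x^2 + (2/21)x + 8/7
L_2(x) = (x + 4)(x - 3) / [30] = (1/30)x^2 + (1/30)x - 2/5
q(x) = (-5)·L_0 + (-12)·L_1 + (-45)·L_2
Only the coefficient of x^2 is needed; take it from each L_i and combine:
(-5)·(1/70) + (-12)·(-1/21) + (-45)·(1/30) = -1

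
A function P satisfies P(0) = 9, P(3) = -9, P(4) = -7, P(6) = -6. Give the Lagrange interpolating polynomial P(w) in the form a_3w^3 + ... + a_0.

P(w) = -(5/12)w^3 + (59/12)w^2 - 17w + 9

Build the Lagrange basis polynomials:
L_0(w) = (w - 3)(w - 4)(w - 6) / [-72] = -(1/72)w^3 + (13/72)w^2 - (3/4)w + 1
L_1(w) = w(w - 4)(w - 6) / [9] = (1/9)w^3 - (10/9)w^2 + (8/3)w
L_2(w) = w(w - 3)(w - 6) / [-8] = -(1/8)w^3 + (9/8)w^2 - (9/4)w
L_3(w) = w(w - 3)(w - 4) / [36] = (1/36)w^3 - (7/36)w^2 + (1/3)w
P(w) = 9·L_0 + (-9)·L_1 + (-7)·L_2 + (-6)·L_3
  9·L_0(w) = -(1/8)w^3 + (13/8)w^2 - (27/4)w + 9
  (-9)·L_1(w) = -w^3 + 10w^2 - 24w
  (-7)·L_2(w) = (7/8)w^3 - (63/8)w^2 + (63/4)w
  (-6)·L_3(w) = -(1/6)w^3 + (7/6)w^2 - 2w
Adding term by term: -(5/12)w^3 + (59/12)w^2 - 17w + 9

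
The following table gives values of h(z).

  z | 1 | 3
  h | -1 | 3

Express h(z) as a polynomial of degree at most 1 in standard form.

L_0(z) = (z - 3) / [-2] = -(1/2)z + 3/2
L_1(z) = (z - 1) / [2] = (1/2)z - 1/2
h(z) = (-1)·L_0 + 3·L_1
  (-1)·L_0(z) = (1/2)z - 3/2
  3·L_1(z) = (3/2)z - 3/2
Adding term by term: 2z - 3

h(z) = 2z - 3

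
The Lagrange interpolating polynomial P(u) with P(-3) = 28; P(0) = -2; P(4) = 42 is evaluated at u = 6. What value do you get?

100

Evaluate each Lagrange basis at u = 6:
L_0(6) = (6)·(2)/[(-3)·(-7)] = 4/7
L_1(6) = (9)·(2)/[(3)·(-4)] = -3/2
L_2(6) = (9)·(6)/[(7)·(4)] = 27/14
Sum: 28·(4/7) + (-2)·(-3/2) + 42·(27/14) = 100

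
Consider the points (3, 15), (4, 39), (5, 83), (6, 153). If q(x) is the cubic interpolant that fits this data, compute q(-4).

Evaluate each Lagrange basis at x = -4:
L_0(-4) = (-8)·(-9)·(-10)/[(-1)·(-2)·(-3)] = 120
L_1(-4) = (-7)·(-9)·(-10)/[(1)·(-1)·(-2)] = -315
L_2(-4) = (-7)·(-8)·(-10)/[(2)·(1)·(-1)] = 280
L_3(-4) = (-7)·(-8)·(-9)/[(3)·(2)·(1)] = -84
Sum: 15·(120) + 39·(-315) + 83·(280) + 153·(-84) = -97

-97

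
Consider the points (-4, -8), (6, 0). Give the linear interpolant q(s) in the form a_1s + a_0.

q(s) = (4/5)s - 24/5

L_0(s) = (s - 6) / [-10] = -(1/10)s + 3/5
L_1(s) = (s + 4) / [10] = (1/10)s + 2/5
q(s) = (-8)·L_0 + 0·L_1
  (-8)·L_0(s) = (4/5)s - 24/5
  0·L_1(s) = 0
Adding term by term: (4/5)s - 24/5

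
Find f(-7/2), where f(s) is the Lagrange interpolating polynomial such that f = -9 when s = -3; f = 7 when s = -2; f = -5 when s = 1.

Evaluate each Lagrange basis at s = -7/2:
L_0(-7/2) = (-3/2)·(-9/2)/[(-1)·(-4)] = 27/16
L_1(-7/2) = (-1/2)·(-9/2)/[(1)·(-3)] = -3/4
L_2(-7/2) = (-1/2)·(-3/2)/[(4)·(3)] = 1/16
Sum: (-9)·(27/16) + 7·(-3/4) + (-5)·(1/16) = -83/4

-83/4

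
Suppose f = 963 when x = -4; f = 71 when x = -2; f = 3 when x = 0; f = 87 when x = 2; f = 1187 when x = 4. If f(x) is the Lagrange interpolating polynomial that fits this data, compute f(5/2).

Evaluate each Lagrange basis at x = 5/2:
L_0(5/2) = (9/2)·(5/2)·(1/2)·(-3/2)/[(-2)·(-4)·(-6)·(-8)] = -45/2048
L_1(5/2) = (13/2)·(5/2)·(1/2)·(-3/2)/[(2)·(-2)·(-4)·(-6)] = 65/512
L_2(5/2) = (13/2)·(9/2)·(1/2)·(-3/2)/[(4)·(2)·(-2)·(-4)] = -351/1024
L_3(5/2) = (13/2)·(9/2)·(5/2)·(-3/2)/[(6)·(4)·(2)·(-2)] = 585/512
L_4(5/2) = (13/2)·(9/2)·(5/2)·(1/2)/[(8)·(6)·(4)·(2)] = 195/2048
Sum: 963·(-45/2048) + 71·(65/512) + 3·(-351/1024) + 87·(585/512) + 1187·(195/2048) = 797/4

797/4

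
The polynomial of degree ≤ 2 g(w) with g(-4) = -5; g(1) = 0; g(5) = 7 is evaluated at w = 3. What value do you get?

19/6

L_0(3) = (2)·(-2)/[(-5)·(-9)] = -4/45
L_1(3) = (7)·(-2)/[(5)·(-4)] = 7/10
L_2(3) = (7)·(2)/[(9)·(4)] = 7/18
Sum: (-5)·(-4/45) + 0 + 7·(7/18) = 19/6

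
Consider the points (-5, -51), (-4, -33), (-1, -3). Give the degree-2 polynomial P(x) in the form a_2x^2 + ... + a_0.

Newton's divided differences:
P[-5,-4] = (-33 - (-51)) / (-4 - (-5)) = 18
P[-4,-1] = (-3 - (-33)) / (-1 - (-4)) = 10
P[-5,-4,-1] = (10 - 18) / (-1 - (-5)) = -2
P(x) = -51 + 18·(x + 5) + (-2)·(x + 5)(x + 4)
Expanding: P(x) = -2x^2 - 1

P(x) = -2x^2 - 1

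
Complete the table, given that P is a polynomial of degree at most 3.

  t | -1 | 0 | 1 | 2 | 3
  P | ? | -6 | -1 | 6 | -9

15

The 4 known values determine P uniquely (degree ≤ 3).
Evaluate each Lagrange basis at t = -1:
L_0(-1) = (-2)·(-3)·(-4)/[(-1)·(-2)·(-3)] = 4
L_1(-1) = (-1)·(-3)·(-4)/[(1)·(-1)·(-2)] = -6
L_2(-1) = (-1)·(-2)·(-4)/[(2)·(1)·(-1)] = 4
L_3(-1) = (-1)·(-2)·(-3)/[(3)·(2)·(1)] = -1
Sum: (-6)·(4) + (-1)·(-6) + 6·(4) + (-9)·(-1) = 15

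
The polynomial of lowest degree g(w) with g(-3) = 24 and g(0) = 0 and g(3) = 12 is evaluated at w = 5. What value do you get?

40

Evaluate each Lagrange basis at w = 5:
L_0(5) = (5)·(2)/[(-3)·(-6)] = 5/9
L_1(5) = (8)·(2)/[(3)·(-3)] = -16/9
L_2(5) = (8)·(5)/[(6)·(3)] = 20/9
Sum: 24·(5/9) + 0 + 12·(20/9) = 40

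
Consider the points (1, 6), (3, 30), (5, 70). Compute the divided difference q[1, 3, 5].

q[1,3] = (30 - 6) / (3 - 1) = 12
q[3,5] = (70 - 30) / (5 - 3) = 20
q[1,3,5] = (20 - 12) / (5 - 1) = 2

2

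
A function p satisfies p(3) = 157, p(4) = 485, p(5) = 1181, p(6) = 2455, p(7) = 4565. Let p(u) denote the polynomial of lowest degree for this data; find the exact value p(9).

12565

Evaluate each Lagrange basis at u = 9:
L_0(9) = (5)·(4)·(3)·(2)/[(-1)·(-2)·(-3)·(-4)] = 5
L_1(9) = (6)·(4)·(3)·(2)/[(1)·(-1)·(-2)·(-3)] = -24
L_2(9) = (6)·(5)·(3)·(2)/[(2)·(1)·(-1)·(-2)] = 45
L_3(9) = (6)·(5)·(4)·(2)/[(3)·(2)·(1)·(-1)] = -40
L_4(9) = (6)·(5)·(4)·(3)/[(4)·(3)·(2)·(1)] = 15
Sum: 157·(5) + 485·(-24) + 1181·(45) + 2455·(-40) + 4565·(15) = 12565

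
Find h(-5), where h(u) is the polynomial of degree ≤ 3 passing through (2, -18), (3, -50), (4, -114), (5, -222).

Evaluate each Lagrange basis at u = -5:
L_0(-5) = (-8)·(-9)·(-10)/[(-1)·(-2)·(-3)] = 120
L_1(-5) = (-7)·(-9)·(-10)/[(1)·(-1)·(-2)] = -315
L_2(-5) = (-7)·(-8)·(-10)/[(2)·(1)·(-1)] = 280
L_3(-5) = (-7)·(-8)·(-9)/[(3)·(2)·(1)] = -84
Sum: (-18)·(120) + (-50)·(-315) + (-114)·(280) + (-222)·(-84) = 318

318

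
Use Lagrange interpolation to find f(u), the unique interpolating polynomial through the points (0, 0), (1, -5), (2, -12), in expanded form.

Build the Lagrange basis polynomials:
L_0(u) = (u - 1)(u - 2) / [2] = (1/2)u^2 - (3/2)u + 1
L_1(u) = u(u - 2) / [-1] = -u^2 + 2u
L_2(u) = u(u - 1) / [2] = (1/2)u^2 - (1/2)u
f(u) = 0·L_0 + (-5)·L_1 + (-12)·L_2
  0·L_0(u) = 0
  (-5)·L_1(u) = 5u^2 - 10u
  (-12)·L_2(u) = -6u^2 + 6u
Adding term by term: -u^2 - 4u

f(u) = -u^2 - 4u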